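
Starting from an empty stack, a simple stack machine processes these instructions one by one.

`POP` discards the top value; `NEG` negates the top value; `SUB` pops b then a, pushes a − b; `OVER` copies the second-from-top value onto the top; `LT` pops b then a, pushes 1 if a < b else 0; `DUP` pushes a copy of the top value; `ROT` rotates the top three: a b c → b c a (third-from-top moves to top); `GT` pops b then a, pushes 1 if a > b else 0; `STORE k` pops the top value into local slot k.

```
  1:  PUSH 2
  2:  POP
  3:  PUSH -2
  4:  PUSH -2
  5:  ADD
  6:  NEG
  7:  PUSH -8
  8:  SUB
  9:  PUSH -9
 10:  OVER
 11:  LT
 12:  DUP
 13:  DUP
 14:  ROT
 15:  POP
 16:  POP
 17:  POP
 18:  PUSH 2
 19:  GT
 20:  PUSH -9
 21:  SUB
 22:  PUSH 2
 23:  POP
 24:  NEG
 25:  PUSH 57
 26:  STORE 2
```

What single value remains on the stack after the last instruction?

-10

PUSH 2   2
POP      (empty)
PUSH -2  -2
PUSH -2  -2 -2
ADD      -4
NEG      4
PUSH -8  4 -8
SUB      12
PUSH -9  12 -9
OVER     12 -9 12
LT       12 1
DUP      12 1 1
DUP      12 1 1 1
ROT      12 1 1 1
POP      12 1 1
POP      12 1
POP      12
PUSH 2   12 2
GT       1
PUSH -9  1 -9
SUB      10
PUSH 2   10 2
POP      10
NEG      -10
PUSH 57  -10 57
STORE 2  -10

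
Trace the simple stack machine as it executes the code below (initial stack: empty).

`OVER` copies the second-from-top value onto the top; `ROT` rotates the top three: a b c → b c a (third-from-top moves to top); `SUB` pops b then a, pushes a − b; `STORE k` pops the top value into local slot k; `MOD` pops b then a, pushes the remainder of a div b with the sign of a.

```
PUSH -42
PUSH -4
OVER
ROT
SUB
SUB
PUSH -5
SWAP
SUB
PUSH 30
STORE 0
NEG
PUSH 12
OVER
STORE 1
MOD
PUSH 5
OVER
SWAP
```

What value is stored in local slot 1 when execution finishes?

PUSH -42 : -42
PUSH -4  : -42 -4
OVER     : -42 -4 -42
ROT      : -4 -42 -42
SUB      : -4 0
SUB      : -4
PUSH -5  : -4 -5
SWAP     : -5 -4
SUB      : -1
PUSH 30  : -1 30
STORE 0  : -1
NEG      : 1
PUSH 12  : 1 12
OVER     : 1 12 1
STORE 1  : 1 12
MOD      : 1
PUSH 5   : 1 5
OVER     : 1 5 1
SWAP     : 1 1 5

1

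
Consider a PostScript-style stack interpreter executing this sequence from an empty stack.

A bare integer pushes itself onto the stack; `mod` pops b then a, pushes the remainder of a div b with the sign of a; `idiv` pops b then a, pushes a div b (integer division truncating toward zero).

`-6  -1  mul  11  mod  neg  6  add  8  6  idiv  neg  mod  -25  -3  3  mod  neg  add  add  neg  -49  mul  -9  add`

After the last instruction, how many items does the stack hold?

-6   : [-6]
-1   : [-6, -1]
mul  : [6]
11   : [6, 11]
mod  : [6]
neg  : [-6]
6    : [-6, 6]
add  : [0]
8    : [0, 8]
6    : [0, 8, 6]
idiv : [0, 1]
neg  : [0, -1]
mod  : [0]
-25  : [0, -25]
-3   : [0, -25, -3]
3    : [0, -25, -3, 3]
mod  : [0, -25, 0]
neg  : [0, -25, 0]
add  : [0, -25]
add  : [-25]
neg  : [25]
-49  : [25, -49]
mul  : [-1225]
-9   : [-1225, -9]
add  : [-1234]

1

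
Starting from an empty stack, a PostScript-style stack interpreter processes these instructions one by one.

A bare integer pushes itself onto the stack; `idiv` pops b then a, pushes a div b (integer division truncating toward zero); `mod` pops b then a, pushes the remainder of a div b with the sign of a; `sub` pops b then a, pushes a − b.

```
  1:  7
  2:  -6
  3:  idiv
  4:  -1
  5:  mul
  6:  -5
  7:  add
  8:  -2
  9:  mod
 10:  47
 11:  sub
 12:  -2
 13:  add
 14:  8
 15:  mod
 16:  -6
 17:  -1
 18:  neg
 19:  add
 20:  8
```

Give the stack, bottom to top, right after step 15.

7     7
-6    7 -6
idiv  -1
-1    -1 -1
mul   1
-5    1 -5
add   -4
-2    -4 -2
mod   0
47    0 47
sub   -47
-2    -47 -2
add   -49
8     -49 8
mod   -1

[-1]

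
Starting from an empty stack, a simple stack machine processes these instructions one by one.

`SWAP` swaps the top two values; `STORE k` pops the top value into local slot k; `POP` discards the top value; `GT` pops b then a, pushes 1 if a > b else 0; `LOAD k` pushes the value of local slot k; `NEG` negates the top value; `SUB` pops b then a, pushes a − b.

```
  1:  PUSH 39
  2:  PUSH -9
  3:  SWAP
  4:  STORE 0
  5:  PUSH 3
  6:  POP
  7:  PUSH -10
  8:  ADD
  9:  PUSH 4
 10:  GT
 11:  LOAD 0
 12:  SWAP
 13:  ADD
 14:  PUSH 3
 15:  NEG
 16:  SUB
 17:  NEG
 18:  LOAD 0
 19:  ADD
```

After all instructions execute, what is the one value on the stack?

PUSH 39  → 39
PUSH -9  → 39 -9
SWAP     → -9 39
STORE 0  → -9
PUSH 3   → -9 3
POP      → -9
PUSH -10 → -9 -10
ADD      → -19
PUSH 4   → -19 4
GT       → 0
LOAD 0   → 0 39
SWAP     → 39 0
ADD      → 39
PUSH 3   → 39 3
NEG      → 39 -3
SUB      → 42
NEG      → -42
LOAD 0   → -42 39
ADD      → -3

-3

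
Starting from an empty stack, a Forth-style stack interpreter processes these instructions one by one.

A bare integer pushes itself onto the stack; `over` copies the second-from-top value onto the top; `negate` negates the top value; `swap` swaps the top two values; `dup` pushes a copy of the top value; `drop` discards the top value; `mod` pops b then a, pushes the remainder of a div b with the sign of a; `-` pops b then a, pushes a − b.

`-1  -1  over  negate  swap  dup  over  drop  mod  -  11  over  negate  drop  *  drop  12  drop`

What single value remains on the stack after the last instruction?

-1     → [-1]
-1     → [-1, -1]
over   → [-1, -1, -1]
negate → [-1, -1, 1]
swap   → [-1, 1, -1]
dup    → [-1, 1, -1, -1]
over   → [-1, 1, -1, -1, -1]
drop   → [-1, 1, -1, -1]
mod    → [-1, 1, 0]
-      → [-1, 1]
11     → [-1, 1, 11]
over   → [-1, 1, 11, 1]
negate → [-1, 1, 11, -1]
drop   → [-1, 1, 11]
*      → [-1, 11]
drop   → [-1]
12     → [-1, 12]
drop   → [-1]

-1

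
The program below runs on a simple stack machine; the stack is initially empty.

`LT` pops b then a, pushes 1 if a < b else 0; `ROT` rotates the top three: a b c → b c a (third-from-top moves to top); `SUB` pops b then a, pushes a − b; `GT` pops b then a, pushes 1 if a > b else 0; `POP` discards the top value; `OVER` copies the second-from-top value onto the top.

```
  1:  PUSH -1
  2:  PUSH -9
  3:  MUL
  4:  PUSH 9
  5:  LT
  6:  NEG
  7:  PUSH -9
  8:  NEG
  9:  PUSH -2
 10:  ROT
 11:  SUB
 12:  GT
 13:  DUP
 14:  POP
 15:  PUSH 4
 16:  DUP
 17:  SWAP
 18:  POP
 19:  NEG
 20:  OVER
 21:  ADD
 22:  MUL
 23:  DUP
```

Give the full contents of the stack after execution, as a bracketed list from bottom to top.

PUSH -1  [-1]
PUSH -9  [-1, -9]
MUL      [9]
PUSH 9   [9, 9]
LT       [0]
NEG      [0]
PUSH -9  [0, -9]
NEG      [0, 9]
PUSH -2  [0, 9, -2]
ROT      [9, -2, 0]
SUB      [9, -2]
GT       [1]
DUP      [1, 1]
POP      [1]
PUSH 4   [1, 4]
DUP      [1, 4, 4]
SWAP     [1, 4, 4]
POP      [1, 4]
NEG      [1, -4]
OVER     [1, -4, 1]
ADD      [1, -3]
MUL      [-3]
DUP      [-3, -3]

[-3, -3]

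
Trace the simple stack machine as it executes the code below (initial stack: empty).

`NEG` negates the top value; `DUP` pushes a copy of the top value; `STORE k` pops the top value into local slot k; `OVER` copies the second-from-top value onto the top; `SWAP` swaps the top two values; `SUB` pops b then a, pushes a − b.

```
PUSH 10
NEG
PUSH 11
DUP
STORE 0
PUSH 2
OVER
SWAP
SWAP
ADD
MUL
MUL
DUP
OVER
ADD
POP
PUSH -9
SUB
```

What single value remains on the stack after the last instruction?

-1421

PUSH 10 : 10
NEG     : -10
PUSH 11 : -10 11
DUP     : -10 11 11
STORE 0 : -10 11
PUSH 2  : -10 11 2
OVER    : -10 11 2 11
SWAP    : -10 11 11 2
SWAP    : -10 11 2 11
ADD     : -10 11 13
MUL     : -10 143
MUL     : -1430
DUP     : -1430 -1430
OVER    : -1430 -1430 -1430
ADD     : -1430 -2860
POP     : -1430
PUSH -9 : -1430 -9
SUB     : -1421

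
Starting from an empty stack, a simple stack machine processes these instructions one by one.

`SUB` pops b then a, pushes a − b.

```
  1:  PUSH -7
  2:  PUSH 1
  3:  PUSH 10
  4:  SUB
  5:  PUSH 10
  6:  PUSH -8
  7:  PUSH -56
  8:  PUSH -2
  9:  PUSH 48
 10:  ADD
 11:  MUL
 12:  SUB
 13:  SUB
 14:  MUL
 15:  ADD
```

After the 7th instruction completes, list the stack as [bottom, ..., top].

PUSH -7  → [-7]
PUSH 1   → [-7, 1]
PUSH 10  → [-7, 1, 10]
SUB      → [-7, -9]
PUSH 10  → [-7, -9, 10]
PUSH -8  → [-7, -9, 10, -8]
PUSH -56 → [-7, -9, 10, -8, -56]

[-7, -9, 10, -8, -56]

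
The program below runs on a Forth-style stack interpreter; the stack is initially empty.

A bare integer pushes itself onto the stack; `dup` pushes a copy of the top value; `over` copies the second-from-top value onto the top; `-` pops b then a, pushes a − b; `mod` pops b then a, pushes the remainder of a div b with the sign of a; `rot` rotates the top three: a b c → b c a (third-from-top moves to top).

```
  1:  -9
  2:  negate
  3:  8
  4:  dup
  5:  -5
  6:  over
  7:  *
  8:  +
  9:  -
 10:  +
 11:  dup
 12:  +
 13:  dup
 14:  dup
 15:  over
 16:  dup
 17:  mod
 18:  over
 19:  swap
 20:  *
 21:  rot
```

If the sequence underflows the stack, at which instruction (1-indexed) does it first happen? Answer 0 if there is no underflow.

-9     : [-9]
negate : [9]
8      : [9, 8]
dup    : [9, 8, 8]
-5     : [9, 8, 8, -5]
over   : [9, 8, 8, -5, 8]
*      : [9, 8, 8, -40]
+      : [9, 8, -32]
-      : [9, 40]
+      : [49]
dup    : [49, 49]
+      : [98]
dup    : [98, 98]
dup    : [98, 98, 98]
over   : [98, 98, 98, 98]
dup    : [98, 98, 98, 98, 98]
mod    : [98, 98, 98, 0]
over   : [98, 98, 98, 0, 98]
swap   : [98, 98, 98, 98, 0]
*      : [98, 98, 98, 0]
rot    : [98, 98, 0, 98]

0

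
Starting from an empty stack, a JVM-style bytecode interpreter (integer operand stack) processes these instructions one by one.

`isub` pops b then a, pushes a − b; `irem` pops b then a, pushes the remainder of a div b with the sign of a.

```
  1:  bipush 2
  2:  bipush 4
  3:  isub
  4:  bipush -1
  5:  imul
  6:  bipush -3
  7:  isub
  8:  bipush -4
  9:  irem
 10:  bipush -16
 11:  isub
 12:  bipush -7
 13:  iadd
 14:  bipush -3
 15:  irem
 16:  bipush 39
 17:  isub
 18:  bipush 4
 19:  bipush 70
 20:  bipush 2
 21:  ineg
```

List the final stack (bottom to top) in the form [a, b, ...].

[-38, 4, 70, -2]

bipush 2    2
bipush 4    2 4
isub        -2
bipush -1   -2 -1
imul        2
bipush -3   2 -3
isub        5
bipush -4   5 -4
irem        1
bipush -16  1 -16
isub        17
bipush -7   17 -7
iadd        10
bipush -3   10 -3
irem        1
bipush 39   1 39
isub        -38
bipush 4    -38 4
bipush 70   -38 4 70
bipush 2    -38 4 70 2
ineg        -38 4 70 -2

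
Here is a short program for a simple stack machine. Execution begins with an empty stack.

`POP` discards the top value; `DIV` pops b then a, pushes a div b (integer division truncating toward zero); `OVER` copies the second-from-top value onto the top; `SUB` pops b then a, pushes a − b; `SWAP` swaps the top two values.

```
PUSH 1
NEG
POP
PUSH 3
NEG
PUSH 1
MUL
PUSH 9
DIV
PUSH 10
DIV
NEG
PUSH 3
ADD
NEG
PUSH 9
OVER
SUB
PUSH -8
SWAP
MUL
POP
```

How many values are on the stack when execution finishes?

PUSH 1   1
NEG      -1
POP      (empty)
PUSH 3   3
NEG      -3
PUSH 1   -3 1
MUL      -3
PUSH 9   -3 9
DIV      0
PUSH 10  0 10
DIV      0
NEG      0
PUSH 3   0 3
ADD      3
NEG      -3
PUSH 9   -3 9
OVER     -3 9 -3
SUB      -3 12
PUSH -8  -3 12 -8
SWAP     -3 -8 12
MUL      -3 -96
POP      -3

1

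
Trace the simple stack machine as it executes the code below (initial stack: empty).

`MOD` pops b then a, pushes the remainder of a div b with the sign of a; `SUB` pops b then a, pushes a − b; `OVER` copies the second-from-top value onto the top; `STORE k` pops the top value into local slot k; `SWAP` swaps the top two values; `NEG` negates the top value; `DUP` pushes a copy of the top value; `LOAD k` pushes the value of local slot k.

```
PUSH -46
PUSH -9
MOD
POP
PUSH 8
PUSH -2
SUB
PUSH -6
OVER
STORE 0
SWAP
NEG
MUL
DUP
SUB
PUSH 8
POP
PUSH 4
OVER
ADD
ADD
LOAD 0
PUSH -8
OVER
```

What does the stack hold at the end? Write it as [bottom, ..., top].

[4, 10, -8, 10]

PUSH -46 -> [-46]
PUSH -9  -> [-46, -9]
MOD      -> [-1]
POP      -> []
PUSH 8   -> [8]
PUSH -2  -> [8, -2]
SUB      -> [10]
PUSH -6  -> [10, -6]
OVER     -> [10, -6, 10]
STORE 0  -> [10, -6]
SWAP     -> [-6, 10]
NEG      -> [-6, -10]
MUL      -> [60]
DUP      -> [60, 60]
SUB      -> [0]
PUSH 8   -> [0, 8]
POP      -> [0]
PUSH 4   -> [0, 4]
OVER     -> [0, 4, 0]
ADD      -> [0, 4]
ADD      -> [4]
LOAD 0   -> [4, 10]
PUSH -8  -> [4, 10, -8]
OVER     -> [4, 10, -8, 10]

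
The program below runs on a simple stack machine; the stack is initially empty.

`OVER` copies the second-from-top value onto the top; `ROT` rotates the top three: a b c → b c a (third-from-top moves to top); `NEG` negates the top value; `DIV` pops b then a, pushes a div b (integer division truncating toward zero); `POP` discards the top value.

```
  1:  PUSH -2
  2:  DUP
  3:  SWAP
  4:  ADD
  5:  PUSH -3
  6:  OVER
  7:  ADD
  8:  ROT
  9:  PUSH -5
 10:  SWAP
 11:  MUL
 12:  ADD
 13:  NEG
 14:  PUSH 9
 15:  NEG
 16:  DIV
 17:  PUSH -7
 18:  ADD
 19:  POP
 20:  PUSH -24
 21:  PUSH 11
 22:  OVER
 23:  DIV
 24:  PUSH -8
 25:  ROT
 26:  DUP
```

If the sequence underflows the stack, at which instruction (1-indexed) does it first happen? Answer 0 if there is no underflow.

PUSH -2 : [-2]
DUP     : [-2, -2]
SWAP    : [-2, -2]
ADD     : [-4]
PUSH -3 : [-4, -3]
OVER    : [-4, -3, -4]
ADD     : [-4, -7]
ROT  — needs 3 operands, stack has 2 → underflow

8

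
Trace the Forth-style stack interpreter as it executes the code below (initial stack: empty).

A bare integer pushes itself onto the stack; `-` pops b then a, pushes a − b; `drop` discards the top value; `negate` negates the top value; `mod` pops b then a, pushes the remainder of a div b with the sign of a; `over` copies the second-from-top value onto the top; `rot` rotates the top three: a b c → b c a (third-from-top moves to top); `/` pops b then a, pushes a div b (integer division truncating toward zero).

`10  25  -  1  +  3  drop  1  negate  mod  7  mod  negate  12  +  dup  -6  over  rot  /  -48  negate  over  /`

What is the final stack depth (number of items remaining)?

10      [10]
25      [10, 25]
-       [-15]
1       [-15, 1]
+       [-14]
3       [-14, 3]
drop    [-14]
1       [-14, 1]
negate  [-14, -1]
mod     [0]
7       [0, 7]
mod     [0]
negate  [0]
12      [0, 12]
+       [12]
dup     [12, 12]
-6      [12, 12, -6]
over    [12, 12, -6, 12]
rot     [12, -6, 12, 12]
/       [12, -6, 1]
-48     [12, -6, 1, -48]
negate  [12, -6, 1, 48]
over    [12, -6, 1, 48, 1]
/       [12, -6, 1, 48]

4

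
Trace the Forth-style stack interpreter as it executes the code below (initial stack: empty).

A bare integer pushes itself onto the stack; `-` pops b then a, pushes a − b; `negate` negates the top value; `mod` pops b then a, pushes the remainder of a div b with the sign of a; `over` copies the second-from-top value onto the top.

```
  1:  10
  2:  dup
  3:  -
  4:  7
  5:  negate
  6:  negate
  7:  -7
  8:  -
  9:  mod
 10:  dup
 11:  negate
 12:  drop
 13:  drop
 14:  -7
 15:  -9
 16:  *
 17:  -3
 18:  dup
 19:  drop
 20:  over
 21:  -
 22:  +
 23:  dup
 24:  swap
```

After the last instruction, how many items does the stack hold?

10     → 10
dup    → 10 10
-      → 0
7      → 0 7
negate → 0 -7
negate → 0 7
-7     → 0 7 -7
-      → 0 14
mod    → 0
dup    → 0 0
negate → 0 0
drop   → 0
drop   → (empty)
-7     → -7
-9     → -7 -9
*      → 63
-3     → 63 -3
dup    → 63 -3 -3
drop   → 63 -3
over   → 63 -3 63
-      → 63 -66
+      → -3
dup    → -3 -3
swap   → -3 -3

2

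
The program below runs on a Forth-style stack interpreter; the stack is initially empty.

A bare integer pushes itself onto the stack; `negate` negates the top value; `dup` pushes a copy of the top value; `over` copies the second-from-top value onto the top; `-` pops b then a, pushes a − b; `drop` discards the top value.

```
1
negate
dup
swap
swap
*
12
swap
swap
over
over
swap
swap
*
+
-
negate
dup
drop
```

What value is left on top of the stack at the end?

1      -> 1
negate -> -1
dup    -> -1 -1
swap   -> -1 -1
swap   -> -1 -1
*      -> 1
12     -> 1 12
swap   -> 12 1
swap   -> 1 12
over   -> 1 12 1
over   -> 1 12 1 12
swap   -> 1 12 12 1
swap   -> 1 12 1 12
*      -> 1 12 12
+      -> 1 24
-      -> -23
negate -> 23
dup    -> 23 23
drop   -> 23

23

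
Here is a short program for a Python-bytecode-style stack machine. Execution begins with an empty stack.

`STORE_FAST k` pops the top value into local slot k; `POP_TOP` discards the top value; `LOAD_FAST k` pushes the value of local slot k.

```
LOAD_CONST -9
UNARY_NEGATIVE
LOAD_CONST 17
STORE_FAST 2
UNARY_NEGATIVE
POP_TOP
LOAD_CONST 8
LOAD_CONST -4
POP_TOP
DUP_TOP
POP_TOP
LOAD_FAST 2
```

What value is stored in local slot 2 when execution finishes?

17

LOAD_CONST -9   [-9]
UNARY_NEGATIVE  [9]
LOAD_CONST 17   [9, 17]
STORE_FAST 2    [9]
UNARY_NEGATIVE  [-9]
POP_TOP         []
LOAD_CONST 8    [8]
LOAD_CONST -4   [8, -4]
POP_TOP         [8]
DUP_TOP         [8, 8]
POP_TOP         [8]
LOAD_FAST 2     [8, 17]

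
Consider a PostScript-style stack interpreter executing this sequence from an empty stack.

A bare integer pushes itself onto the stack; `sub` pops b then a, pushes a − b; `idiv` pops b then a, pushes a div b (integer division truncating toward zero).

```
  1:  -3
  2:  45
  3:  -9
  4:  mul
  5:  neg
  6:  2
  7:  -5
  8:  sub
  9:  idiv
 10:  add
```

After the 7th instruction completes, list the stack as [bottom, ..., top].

[-3, 405, 2, -5]

-3  -> [-3]
45  -> [-3, 45]
-9  -> [-3, 45, -9]
mul -> [-3, -405]
neg -> [-3, 405]
2   -> [-3, 405, 2]
-5  -> [-3, 405, 2, -5]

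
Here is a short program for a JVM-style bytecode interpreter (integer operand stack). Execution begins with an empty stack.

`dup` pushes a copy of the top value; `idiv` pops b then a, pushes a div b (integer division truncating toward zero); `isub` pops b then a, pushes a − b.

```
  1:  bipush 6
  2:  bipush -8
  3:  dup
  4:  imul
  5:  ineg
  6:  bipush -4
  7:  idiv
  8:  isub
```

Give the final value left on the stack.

bipush 6  → 6
bipush -8 → 6 -8
dup       → 6 -8 -8
imul      → 6 64
ineg      → 6 -64
bipush -4 → 6 -64 -4
idiv      → 6 16
isub      → -10

-10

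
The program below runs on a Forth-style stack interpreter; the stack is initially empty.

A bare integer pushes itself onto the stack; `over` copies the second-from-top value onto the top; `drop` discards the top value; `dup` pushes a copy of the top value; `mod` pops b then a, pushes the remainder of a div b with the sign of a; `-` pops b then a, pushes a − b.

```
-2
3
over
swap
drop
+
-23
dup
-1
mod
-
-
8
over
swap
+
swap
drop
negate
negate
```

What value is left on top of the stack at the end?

-2     → [-2]
3      → [-2, 3]
over   → [-2, 3, -2]
swap   → [-2, -2, 3]
drop   → [-2, -2]
+      → [-4]
-23    → [-4, -23]
dup    → [-4, -23, -23]
-1     → [-4, -23, -23, -1]
mod    → [-4, -23, 0]
-      → [-4, -23]
-      → [19]
8      → [19, 8]
over   → [19, 8, 19]
swap   → [19, 19, 8]
+      → [19, 27]
swap   → [27, 19]
drop   → [27]
negate → [-27]
negate → [27]

27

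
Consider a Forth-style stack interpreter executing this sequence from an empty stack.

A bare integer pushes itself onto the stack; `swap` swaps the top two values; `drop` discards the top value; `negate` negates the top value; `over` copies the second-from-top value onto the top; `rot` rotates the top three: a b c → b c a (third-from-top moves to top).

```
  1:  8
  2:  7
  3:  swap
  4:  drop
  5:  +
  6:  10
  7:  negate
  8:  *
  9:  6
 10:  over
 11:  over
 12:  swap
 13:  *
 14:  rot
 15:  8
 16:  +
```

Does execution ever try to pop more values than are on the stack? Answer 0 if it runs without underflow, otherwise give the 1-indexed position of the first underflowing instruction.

8    -> [8]
7    -> [8, 7]
swap -> [7, 8]
drop -> [7]
+  — needs 2 operands, stack has 1 → underflow

5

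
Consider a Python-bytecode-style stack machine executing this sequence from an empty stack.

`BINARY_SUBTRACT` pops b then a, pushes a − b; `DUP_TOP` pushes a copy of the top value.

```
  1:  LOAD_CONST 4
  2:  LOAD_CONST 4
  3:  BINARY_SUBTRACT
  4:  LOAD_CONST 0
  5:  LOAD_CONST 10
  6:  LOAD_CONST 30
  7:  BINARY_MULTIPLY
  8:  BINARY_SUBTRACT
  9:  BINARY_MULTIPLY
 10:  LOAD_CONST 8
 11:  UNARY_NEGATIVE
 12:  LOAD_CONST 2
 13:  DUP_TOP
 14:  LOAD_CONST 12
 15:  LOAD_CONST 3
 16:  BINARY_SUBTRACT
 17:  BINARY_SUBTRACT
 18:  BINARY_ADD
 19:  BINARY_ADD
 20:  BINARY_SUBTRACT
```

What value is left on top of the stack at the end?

13

LOAD_CONST 4    -> [4]
LOAD_CONST 4    -> [4, 4]
BINARY_SUBTRACT -> [0]
LOAD_CONST 0    -> [0, 0]
LOAD_CONST 10   -> [0, 0, 10]
LOAD_CONST 30   -> [0, 0, 10, 30]
BINARY_MULTIPLY -> [0, 0, 300]
BINARY_SUBTRACT -> [0, -300]
BINARY_MULTIPLY -> [0]
LOAD_CONST 8    -> [0, 8]
UNARY_NEGATIVE  -> [0, -8]
LOAD_CONST 2    -> [0, -8, 2]
DUP_TOP         -> [0, -8, 2, 2]
LOAD_CONST 12   -> [0, -8, 2, 2, 12]
LOAD_CONST 3    -> [0, -8, 2, 2, 12, 3]
BINARY_SUBTRACT -> [0, -8, 2, 2, 9]
BINARY_SUBTRACT -> [0, -8, 2, -7]
BINARY_ADD      -> [0, -8, -5]
BINARY_ADD      -> [0, -13]
BINARY_SUBTRACT -> [13]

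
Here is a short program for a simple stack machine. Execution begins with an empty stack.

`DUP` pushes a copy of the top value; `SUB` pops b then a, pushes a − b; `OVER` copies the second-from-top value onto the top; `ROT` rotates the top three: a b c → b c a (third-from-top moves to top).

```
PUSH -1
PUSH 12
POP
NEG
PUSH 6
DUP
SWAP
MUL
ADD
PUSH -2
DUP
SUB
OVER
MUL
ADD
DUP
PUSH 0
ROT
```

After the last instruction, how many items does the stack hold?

3

PUSH -1 : -1
PUSH 12 : -1 12
POP     : -1
NEG     : 1
PUSH 6  : 1 6
DUP     : 1 6 6
SWAP    : 1 6 6
MUL     : 1 36
ADD     : 37
PUSH -2 : 37 -2
DUP     : 37 -2 -2
SUB     : 37 0
OVER    : 37 0 37
MUL     : 37 0
ADD     : 37
DUP     : 37 37
PUSH 0  : 37 37 0
ROT     : 37 0 37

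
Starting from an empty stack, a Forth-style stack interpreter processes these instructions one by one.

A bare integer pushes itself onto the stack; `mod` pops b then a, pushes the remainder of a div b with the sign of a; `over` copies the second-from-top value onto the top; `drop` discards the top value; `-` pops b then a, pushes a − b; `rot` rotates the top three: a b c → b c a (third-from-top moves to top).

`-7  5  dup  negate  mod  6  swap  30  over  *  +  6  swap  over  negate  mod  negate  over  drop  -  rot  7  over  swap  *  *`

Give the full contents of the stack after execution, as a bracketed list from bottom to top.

-7     → -7
5      → -7 5
dup    → -7 5 5
negate → -7 5 -5
mod    → -7 0
6      → -7 0 6
swap   → -7 6 0
30     → -7 6 0 30
over   → -7 6 0 30 0
*      → -7 6 0 0
+      → -7 6 0
6      → -7 6 0 6
swap   → -7 6 6 0
over   → -7 6 6 0 6
negate → -7 6 6 0 -6
mod    → -7 6 6 0
negate → -7 6 6 0
over   → -7 6 6 0 6
drop   → -7 6 6 0
-      → -7 6 6
rot    → 6 6 -7
7      → 6 6 -7 7
over   → 6 6 -7 7 -7
swap   → 6 6 -7 -7 7
*      → 6 6 -7 -49
*      → 6 6 343

[6, 6, 343]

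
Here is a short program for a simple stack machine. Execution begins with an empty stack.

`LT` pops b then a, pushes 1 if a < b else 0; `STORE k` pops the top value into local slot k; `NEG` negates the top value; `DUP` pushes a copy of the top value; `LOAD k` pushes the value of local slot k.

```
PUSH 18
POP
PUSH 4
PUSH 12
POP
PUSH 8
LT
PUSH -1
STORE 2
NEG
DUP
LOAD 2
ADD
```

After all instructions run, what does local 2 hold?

-1

PUSH 18 -> [18]
POP     -> []
PUSH 4  -> [4]
PUSH 12 -> [4, 12]
POP     -> [4]
PUSH 8  -> [4, 8]
LT      -> [1]
PUSH -1 -> [1, -1]
STORE 2 -> [1]
NEG     -> [-1]
DUP     -> [-1, -1]
LOAD 2  -> [-1, -1, -1]
ADD     -> [-1, -2]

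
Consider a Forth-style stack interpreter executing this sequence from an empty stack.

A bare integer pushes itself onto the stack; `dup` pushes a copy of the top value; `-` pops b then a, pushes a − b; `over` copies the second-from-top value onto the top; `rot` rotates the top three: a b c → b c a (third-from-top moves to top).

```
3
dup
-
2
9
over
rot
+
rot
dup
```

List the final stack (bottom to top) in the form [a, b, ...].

3    -> [3]
dup  -> [3, 3]
-    -> [0]
2    -> [0, 2]
9    -> [0, 2, 9]
over -> [0, 2, 9, 2]
rot  -> [0, 9, 2, 2]
+    -> [0, 9, 4]
rot  -> [9, 4, 0]
dup  -> [9, 4, 0, 0]

[9, 4, 0, 0]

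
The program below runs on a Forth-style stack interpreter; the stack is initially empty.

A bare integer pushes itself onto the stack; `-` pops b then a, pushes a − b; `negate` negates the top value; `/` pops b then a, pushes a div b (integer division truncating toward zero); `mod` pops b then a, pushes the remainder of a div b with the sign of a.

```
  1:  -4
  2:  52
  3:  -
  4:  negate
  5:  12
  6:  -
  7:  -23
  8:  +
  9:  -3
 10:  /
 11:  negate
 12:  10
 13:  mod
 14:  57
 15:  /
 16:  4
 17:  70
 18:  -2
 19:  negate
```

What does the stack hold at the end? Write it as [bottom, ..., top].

[0, 4, 70, 2]

-4     : [-4]
52     : [-4, 52]
-      : [-56]
negate : [56]
12     : [56, 12]
-      : [44]
-23    : [44, -23]
+      : [21]
-3     : [21, -3]
/      : [-7]
negate : [7]
10     : [7, 10]
mod    : [7]
57     : [7, 57]
/      : [0]
4      : [0, 4]
70     : [0, 4, 70]
-2     : [0, 4, 70, -2]
negate : [0, 4, 70, 2]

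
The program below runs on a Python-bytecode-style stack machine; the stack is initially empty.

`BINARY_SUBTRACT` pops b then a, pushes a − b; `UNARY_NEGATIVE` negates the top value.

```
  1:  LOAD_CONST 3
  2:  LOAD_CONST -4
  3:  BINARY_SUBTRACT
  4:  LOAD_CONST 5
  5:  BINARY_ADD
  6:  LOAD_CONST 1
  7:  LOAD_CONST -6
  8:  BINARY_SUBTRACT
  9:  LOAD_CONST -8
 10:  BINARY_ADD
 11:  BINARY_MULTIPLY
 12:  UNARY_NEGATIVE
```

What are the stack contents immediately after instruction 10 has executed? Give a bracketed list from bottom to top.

[12, -1]

LOAD_CONST 3    -> [3]
LOAD_CONST -4   -> [3, -4]
BINARY_SUBTRACT -> [7]
LOAD_CONST 5    -> [7, 5]
BINARY_ADD      -> [12]
LOAD_CONST 1    -> [12, 1]
LOAD_CONST -6   -> [12, 1, -6]
BINARY_SUBTRACT -> [12, 7]
LOAD_CONST -8   -> [12, 7, -8]
BINARY_ADD      -> [12, -1]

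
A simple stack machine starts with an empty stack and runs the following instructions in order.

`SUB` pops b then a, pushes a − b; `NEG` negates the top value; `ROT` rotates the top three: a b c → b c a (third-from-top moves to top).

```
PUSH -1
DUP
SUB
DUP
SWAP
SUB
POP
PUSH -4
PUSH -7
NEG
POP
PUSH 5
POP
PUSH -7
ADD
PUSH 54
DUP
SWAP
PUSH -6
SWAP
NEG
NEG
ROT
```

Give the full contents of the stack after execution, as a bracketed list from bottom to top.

[-11, -6, 54, 54]

PUSH -1 : -1
DUP     : -1 -1
SUB     : 0
DUP     : 0 0
SWAP    : 0 0
SUB     : 0
POP     : (empty)
PUSH -4 : -4
PUSH -7 : -4 -7
NEG     : -4 7
POP     : -4
PUSH 5  : -4 5
POP     : -4
PUSH -7 : -4 -7
ADD     : -11
PUSH 54 : -11 54
DUP     : -11 54 54
SWAP    : -11 54 54
PUSH -6 : -11 54 54 -6
SWAP    : -11 54 -6 54
NEG     : -11 54 -6 -54
NEG     : -11 54 -6 54
ROT     : -11 -6 54 54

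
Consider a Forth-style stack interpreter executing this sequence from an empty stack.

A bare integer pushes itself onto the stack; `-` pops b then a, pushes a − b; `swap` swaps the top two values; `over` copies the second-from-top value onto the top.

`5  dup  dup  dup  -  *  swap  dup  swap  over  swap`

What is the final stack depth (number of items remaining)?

4

5     [5]
dup   [5, 5]
dup   [5, 5, 5]
dup   [5, 5, 5, 5]
-     [5, 5, 0]
*     [5, 0]
swap  [0, 5]
dup   [0, 5, 5]
swap  [0, 5, 5]
over  [0, 5, 5, 5]
swap  [0, 5, 5, 5]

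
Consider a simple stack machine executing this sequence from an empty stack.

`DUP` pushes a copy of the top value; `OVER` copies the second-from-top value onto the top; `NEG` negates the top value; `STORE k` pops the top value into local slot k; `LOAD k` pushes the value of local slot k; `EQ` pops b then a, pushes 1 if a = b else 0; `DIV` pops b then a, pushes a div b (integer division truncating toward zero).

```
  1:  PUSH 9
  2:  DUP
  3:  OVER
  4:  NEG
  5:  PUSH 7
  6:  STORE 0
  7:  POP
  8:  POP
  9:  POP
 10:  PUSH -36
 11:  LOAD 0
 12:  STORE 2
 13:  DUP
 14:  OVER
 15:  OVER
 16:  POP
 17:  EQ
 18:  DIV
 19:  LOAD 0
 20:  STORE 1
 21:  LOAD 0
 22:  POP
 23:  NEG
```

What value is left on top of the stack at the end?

PUSH 9   → 9
DUP      → 9 9
OVER     → 9 9 9
NEG      → 9 9 -9
PUSH 7   → 9 9 -9 7
STORE 0  → 9 9 -9
POP      → 9 9
POP      → 9
POP      → (empty)
PUSH -36 → -36
LOAD 0   → -36 7
STORE 2  → -36
DUP      → -36 -36
OVER     → -36 -36 -36
OVER     → -36 -36 -36 -36
POP      → -36 -36 -36
EQ       → -36 1
DIV      → -36
LOAD 0   → -36 7
STORE 1  → -36
LOAD 0   → -36 7
POP      → -36
NEG      → 36

36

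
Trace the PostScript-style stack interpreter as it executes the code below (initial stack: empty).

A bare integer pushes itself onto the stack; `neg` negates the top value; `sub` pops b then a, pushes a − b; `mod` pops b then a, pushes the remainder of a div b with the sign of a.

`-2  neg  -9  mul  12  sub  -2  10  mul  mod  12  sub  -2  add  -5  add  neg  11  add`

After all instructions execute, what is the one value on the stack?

40

-2  -> [-2]
neg -> [2]
-9  -> [2, -9]
mul -> [-18]
12  -> [-18, 12]
sub -> [-30]
-2  -> [-30, -2]
10  -> [-30, -2, 10]
mul -> [-30, -20]
mod -> [-10]
12  -> [-10, 12]
sub -> [-22]
-2  -> [-22, -2]
add -> [-24]
-5  -> [-24, -5]
add -> [-29]
neg -> [29]
11  -> [29, 11]
add -> [40]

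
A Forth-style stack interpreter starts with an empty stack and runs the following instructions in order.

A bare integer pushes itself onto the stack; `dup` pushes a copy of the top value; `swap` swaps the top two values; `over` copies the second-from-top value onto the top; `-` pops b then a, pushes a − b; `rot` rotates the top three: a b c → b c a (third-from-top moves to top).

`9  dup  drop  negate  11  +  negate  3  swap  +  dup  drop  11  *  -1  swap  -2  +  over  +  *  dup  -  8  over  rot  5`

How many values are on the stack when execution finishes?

4

9      -> 9
dup    -> 9 9
drop   -> 9
negate -> -9
11     -> -9 11
+      -> 2
negate -> -2
3      -> -2 3
swap   -> 3 -2
+      -> 1
dup    -> 1 1
drop   -> 1
11     -> 1 11
*      -> 11
-1     -> 11 -1
swap   -> -1 11
-2     -> -1 11 -2
+      -> -1 9
over   -> -1 9 -1
+      -> -1 8
*      -> -8
dup    -> -8 -8
-      -> 0
8      -> 0 8
over   -> 0 8 0
rot    -> 8 0 0
5      -> 8 0 0 5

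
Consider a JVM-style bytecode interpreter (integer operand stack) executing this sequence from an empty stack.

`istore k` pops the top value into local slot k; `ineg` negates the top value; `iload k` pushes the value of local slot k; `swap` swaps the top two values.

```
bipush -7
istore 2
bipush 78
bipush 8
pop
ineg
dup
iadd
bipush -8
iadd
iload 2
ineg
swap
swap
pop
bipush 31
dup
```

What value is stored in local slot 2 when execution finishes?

bipush -7 : [-7]
istore 2  : []
bipush 78 : [78]
bipush 8  : [78, 8]
pop       : [78]
ineg      : [-78]
dup       : [-78, -78]
iadd      : [-156]
bipush -8 : [-156, -8]
iadd      : [-164]
iload 2   : [-164, -7]
ineg      : [-164, 7]
swap      : [7, -164]
swap      : [-164, 7]
pop       : [-164]
bipush 31 : [-164, 31]
dup       : [-164, 31, 31]

-7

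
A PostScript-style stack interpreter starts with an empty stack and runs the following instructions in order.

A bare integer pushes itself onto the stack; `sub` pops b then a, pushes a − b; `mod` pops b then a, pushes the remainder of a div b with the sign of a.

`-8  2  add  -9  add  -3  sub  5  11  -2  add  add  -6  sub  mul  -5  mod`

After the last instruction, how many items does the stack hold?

1

-8  : -8
2   : -8 2
add : -6
-9  : -6 -9
add : -15
-3  : -15 -3
sub : -12
5   : -12 5
11  : -12 5 11
-2  : -12 5 11 -2
add : -12 5 9
add : -12 14
-6  : -12 14 -6
sub : -12 20
mul : -240
-5  : -240 -5
mod : 0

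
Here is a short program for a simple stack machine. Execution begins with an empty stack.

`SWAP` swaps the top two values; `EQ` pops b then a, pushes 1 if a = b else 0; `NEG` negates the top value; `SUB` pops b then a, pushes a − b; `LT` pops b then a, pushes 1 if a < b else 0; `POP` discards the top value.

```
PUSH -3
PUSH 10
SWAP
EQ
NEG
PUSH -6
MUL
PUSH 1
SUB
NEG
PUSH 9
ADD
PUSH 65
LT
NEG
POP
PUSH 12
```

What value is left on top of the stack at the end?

PUSH -3 -> -3
PUSH 10 -> -3 10
SWAP    -> 10 -3
EQ      -> 0
NEG     -> 0
PUSH -6 -> 0 -6
MUL     -> 0
PUSH 1  -> 0 1
SUB     -> -1
NEG     -> 1
PUSH 9  -> 1 9
ADD     -> 10
PUSH 65 -> 10 65
LT      -> 1
NEG     -> -1
POP     -> (empty)
PUSH 12 -> 12

12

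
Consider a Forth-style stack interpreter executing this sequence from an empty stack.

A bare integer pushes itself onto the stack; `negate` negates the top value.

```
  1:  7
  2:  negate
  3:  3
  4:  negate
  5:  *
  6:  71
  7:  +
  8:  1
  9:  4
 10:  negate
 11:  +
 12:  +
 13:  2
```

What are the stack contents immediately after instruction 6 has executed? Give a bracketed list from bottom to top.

7      : [7]
negate : [-7]
3      : [-7, 3]
negate : [-7, -3]
*      : [21]
71     : [21, 71]

[21, 71]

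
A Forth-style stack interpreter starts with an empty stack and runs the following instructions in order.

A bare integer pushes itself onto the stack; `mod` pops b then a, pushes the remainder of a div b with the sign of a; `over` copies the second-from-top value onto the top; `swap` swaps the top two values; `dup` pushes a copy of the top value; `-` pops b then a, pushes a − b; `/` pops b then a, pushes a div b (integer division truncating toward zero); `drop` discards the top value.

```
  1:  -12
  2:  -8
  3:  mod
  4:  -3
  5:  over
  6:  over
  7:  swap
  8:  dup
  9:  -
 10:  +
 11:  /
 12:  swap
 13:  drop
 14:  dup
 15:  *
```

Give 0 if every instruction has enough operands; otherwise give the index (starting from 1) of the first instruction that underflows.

-12  : [-12]
-8   : [-12, -8]
mod  : [-4]
-3   : [-4, -3]
over : [-4, -3, -4]
over : [-4, -3, -4, -3]
swap : [-4, -3, -3, -4]
dup  : [-4, -3, -3, -4, -4]
-    : [-4, -3, -3, 0]
+    : [-4, -3, -3]
/    : [-4, 1]
swap : [1, -4]
drop : [1]
dup  : [1, 1]
*    : [1]

0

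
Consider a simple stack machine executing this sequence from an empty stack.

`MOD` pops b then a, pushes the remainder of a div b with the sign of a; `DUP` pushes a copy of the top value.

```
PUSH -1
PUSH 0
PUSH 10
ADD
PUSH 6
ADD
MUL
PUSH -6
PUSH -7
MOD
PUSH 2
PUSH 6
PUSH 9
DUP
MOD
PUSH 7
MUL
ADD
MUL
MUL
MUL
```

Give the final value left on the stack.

1152

PUSH -1  -1
PUSH 0   -1 0
PUSH 10  -1 0 10
ADD      -1 10
PUSH 6   -1 10 6
ADD      -1 16
MUL      -16
PUSH -6  -16 -6
PUSH -7  -16 -6 -7
MOD      -16 -6
PUSH 2   -16 -6 2
PUSH 6   -16 -6 2 6
PUSH 9   -16 -6 2 6 9
DUP      -16 -6 2 6 9 9
MOD      -16 -6 2 6 0
PUSH 7   -16 -6 2 6 0 7
MUL      -16 -6 2 6 0
ADD      -16 -6 2 6
MUL      -16 -6 12
MUL      -16 -72
MUL      1152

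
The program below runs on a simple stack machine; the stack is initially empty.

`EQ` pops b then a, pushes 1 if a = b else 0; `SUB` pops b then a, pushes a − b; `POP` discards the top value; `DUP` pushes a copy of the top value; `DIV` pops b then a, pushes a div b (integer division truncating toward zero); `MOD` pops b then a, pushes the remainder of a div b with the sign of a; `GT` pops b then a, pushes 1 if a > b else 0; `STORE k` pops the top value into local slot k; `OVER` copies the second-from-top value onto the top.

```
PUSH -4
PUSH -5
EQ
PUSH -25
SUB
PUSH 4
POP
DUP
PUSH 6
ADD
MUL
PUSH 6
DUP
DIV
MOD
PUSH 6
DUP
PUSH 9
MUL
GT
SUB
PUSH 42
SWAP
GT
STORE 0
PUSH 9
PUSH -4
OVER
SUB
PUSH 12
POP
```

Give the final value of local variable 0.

PUSH -4   [-4]
PUSH -5   [-4, -5]
EQ        [0]
PUSH -25  [0, -25]
SUB       [25]
PUSH 4    [25, 4]
POP       [25]
DUP       [25, 25]
PUSH 6    [25, 25, 6]
ADD       [25, 31]
MUL       [775]
PUSH 6    [775, 6]
DUP       [775, 6, 6]
DIV       [775, 1]
MOD       [0]
PUSH 6    [0, 6]
DUP       [0, 6, 6]
PUSH 9    [0, 6, 6, 9]
MUL       [0, 6, 54]
GT        [0, 0]
SUB       [0]
PUSH 42   [0, 42]
SWAP      [42, 0]
GT        [1]
STORE 0   []
PUSH 9    [9]
PUSH -4   [9, -4]
OVER      [9, -4, 9]
SUB       [9, -13]
PUSH 12   [9, -13, 12]
POP       [9, -13]

1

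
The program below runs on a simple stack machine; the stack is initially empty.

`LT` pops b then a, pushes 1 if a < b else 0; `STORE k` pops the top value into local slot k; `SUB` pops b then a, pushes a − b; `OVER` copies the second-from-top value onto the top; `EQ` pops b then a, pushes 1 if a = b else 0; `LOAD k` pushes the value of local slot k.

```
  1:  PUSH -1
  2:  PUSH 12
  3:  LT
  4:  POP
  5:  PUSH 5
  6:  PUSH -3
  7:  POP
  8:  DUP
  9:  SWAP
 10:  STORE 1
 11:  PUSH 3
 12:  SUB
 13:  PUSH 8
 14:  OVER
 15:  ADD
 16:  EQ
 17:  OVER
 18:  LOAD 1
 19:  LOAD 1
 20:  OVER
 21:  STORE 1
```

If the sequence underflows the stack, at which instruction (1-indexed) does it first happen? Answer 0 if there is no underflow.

PUSH -1 -> [-1]
PUSH 12 -> [-1, 12]
LT      -> [1]
POP     -> []
PUSH 5  -> [5]
PUSH -3 -> [5, -3]
POP     -> [5]
DUP     -> [5, 5]
SWAP    -> [5, 5]
STORE 1 -> [5]
PUSH 3  -> [5, 3]
SUB     -> [2]
PUSH 8  -> [2, 8]
OVER    -> [2, 8, 2]
ADD     -> [2, 10]
EQ      -> [0]
OVER  — needs 2 operands, stack has 1 → underflow

17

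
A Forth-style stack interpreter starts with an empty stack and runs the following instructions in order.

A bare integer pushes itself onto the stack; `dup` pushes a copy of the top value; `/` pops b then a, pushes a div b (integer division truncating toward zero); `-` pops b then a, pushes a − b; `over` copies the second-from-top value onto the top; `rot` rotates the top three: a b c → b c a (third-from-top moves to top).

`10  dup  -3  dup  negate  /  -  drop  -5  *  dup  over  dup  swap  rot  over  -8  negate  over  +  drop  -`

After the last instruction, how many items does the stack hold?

4

10     -> [10]
dup    -> [10, 10]
-3     -> [10, 10, -3]
dup    -> [10, 10, -3, -3]
negate -> [10, 10, -3, 3]
/      -> [10, 10, -1]
-      -> [10, 11]
drop   -> [10]
-5     -> [10, -5]
*      -> [-50]
dup    -> [-50, -50]
over   -> [-50, -50, -50]
dup    -> [-50, -50, -50, -50]
swap   -> [-50, -50, -50, -50]
rot    -> [-50, -50, -50, -50]
over   -> [-50, -50, -50, -50, -50]
-8     -> [-50, -50, -50, -50, -50, -8]
negate -> [-50, -50, -50, -50, -50, 8]
over   -> [-50, -50, -50, -50, -50, 8, -50]
+      -> [-50, -50, -50, -50, -50, -42]
drop   -> [-50, -50, -50, -50, -50]
-      -> [-50, -50, -50, 0]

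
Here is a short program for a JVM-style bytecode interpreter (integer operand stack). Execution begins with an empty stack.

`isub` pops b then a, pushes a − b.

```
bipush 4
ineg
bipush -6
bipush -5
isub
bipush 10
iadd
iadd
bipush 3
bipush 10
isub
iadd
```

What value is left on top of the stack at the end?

-2

bipush 4  : [4]
ineg      : [-4]
bipush -6 : [-4, -6]
bipush -5 : [-4, -6, -5]
isub      : [-4, -1]
bipush 10 : [-4, -1, 10]
iadd      : [-4, 9]
iadd      : [5]
bipush 3  : [5, 3]
bipush 10 : [5, 3, 10]
isub      : [5, -7]
iadd      : [-2]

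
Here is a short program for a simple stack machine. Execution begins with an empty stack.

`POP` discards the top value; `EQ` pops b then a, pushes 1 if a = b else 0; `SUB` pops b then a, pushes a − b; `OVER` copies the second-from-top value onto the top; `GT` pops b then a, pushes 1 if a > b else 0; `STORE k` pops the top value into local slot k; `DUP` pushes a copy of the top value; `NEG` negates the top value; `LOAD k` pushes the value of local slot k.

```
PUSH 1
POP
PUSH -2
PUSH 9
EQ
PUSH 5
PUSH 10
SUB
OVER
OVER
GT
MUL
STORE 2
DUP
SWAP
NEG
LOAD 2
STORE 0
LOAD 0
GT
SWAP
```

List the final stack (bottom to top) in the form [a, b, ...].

[1, 0]

PUSH 1   1
POP      (empty)
PUSH -2  -2
PUSH 9   -2 9
EQ       0
PUSH 5   0 5
PUSH 10  0 5 10
SUB      0 -5
OVER     0 -5 0
OVER     0 -5 0 -5
GT       0 -5 1
MUL      0 -5
STORE 2  0
DUP      0 0
SWAP     0 0
NEG      0 0
LOAD 2   0 0 -5
STORE 0  0 0
LOAD 0   0 0 -5
GT       0 1
SWAP     1 0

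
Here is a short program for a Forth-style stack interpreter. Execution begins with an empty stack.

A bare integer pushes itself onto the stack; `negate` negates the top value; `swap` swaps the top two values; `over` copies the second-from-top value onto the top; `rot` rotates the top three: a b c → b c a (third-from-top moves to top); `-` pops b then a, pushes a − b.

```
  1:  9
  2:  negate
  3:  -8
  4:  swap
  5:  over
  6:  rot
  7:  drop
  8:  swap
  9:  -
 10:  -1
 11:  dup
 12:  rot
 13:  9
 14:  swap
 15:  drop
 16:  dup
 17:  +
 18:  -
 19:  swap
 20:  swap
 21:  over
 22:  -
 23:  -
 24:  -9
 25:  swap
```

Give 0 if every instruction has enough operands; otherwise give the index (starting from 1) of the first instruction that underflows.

0

9       [9]
negate  [-9]
-8      [-9, -8]
swap    [-8, -9]
over    [-8, -9, -8]
rot     [-9, -8, -8]
drop    [-9, -8]
swap    [-8, -9]
-       [1]
-1      [1, -1]
dup     [1, -1, -1]
rot     [-1, -1, 1]
9       [-1, -1, 1, 9]
swap    [-1, -1, 9, 1]
drop    [-1, -1, 9]
dup     [-1, -1, 9, 9]
+       [-1, -1, 18]
-       [-1, -19]
swap    [-19, -1]
swap    [-1, -19]
over    [-1, -19, -1]
-       [-1, -18]
-       [17]
-9      [17, -9]
swap    [-9, 17]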